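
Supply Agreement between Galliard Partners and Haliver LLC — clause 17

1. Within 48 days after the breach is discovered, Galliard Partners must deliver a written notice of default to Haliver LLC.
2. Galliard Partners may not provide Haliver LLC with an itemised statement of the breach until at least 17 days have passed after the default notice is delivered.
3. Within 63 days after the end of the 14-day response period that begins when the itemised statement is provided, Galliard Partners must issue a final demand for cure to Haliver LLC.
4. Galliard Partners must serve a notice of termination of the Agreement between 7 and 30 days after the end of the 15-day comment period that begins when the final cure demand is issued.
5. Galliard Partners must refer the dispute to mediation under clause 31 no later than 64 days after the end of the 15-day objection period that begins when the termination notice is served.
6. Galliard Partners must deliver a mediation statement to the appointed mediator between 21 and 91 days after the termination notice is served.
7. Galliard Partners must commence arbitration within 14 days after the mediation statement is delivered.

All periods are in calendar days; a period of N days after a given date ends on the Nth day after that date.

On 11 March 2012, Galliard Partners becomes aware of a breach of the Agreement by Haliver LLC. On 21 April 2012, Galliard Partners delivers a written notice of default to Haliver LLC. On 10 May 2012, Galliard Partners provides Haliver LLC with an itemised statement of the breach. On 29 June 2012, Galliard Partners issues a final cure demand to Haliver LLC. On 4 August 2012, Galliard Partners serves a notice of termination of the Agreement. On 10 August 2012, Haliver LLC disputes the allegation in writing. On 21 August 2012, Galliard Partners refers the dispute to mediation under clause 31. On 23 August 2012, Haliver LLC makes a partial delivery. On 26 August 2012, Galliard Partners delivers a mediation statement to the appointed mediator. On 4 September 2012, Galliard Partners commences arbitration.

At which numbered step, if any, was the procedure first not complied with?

None — every step was satisfied

(1) due by 11 March 2012 + 48 days = 28 April 2012; 21 April 2012 is within that limit.
(2) permitted from 21 April 2012 + 17 days = 8 May 2012 onward; done 10 May 2012, after the minimum wait.
(3) due by 24 May 2012 + 63 days = 26 July 2012; 29 June 2012 is within that limit.
(4) the permitted window runs from 14 July 2012 + 7 = 21 July 2012 to 14 July 2012 + 30 = 13 August 2012; done 4 August 2012, which is between those dates.
(5) due by 19 August 2012 + 64 days = 22 October 2012; completed 21 August 2012, before the deadline.
(6) the permitted window runs from 4 August 2012 + 21 = 25 August 2012 to 4 August 2012 + 91 = 3 November 2012; done 26 August 2012 — within the window.
(7) due by 26 August 2012 + 14 days = 9 September 2012; done 4 September 2012 — timely.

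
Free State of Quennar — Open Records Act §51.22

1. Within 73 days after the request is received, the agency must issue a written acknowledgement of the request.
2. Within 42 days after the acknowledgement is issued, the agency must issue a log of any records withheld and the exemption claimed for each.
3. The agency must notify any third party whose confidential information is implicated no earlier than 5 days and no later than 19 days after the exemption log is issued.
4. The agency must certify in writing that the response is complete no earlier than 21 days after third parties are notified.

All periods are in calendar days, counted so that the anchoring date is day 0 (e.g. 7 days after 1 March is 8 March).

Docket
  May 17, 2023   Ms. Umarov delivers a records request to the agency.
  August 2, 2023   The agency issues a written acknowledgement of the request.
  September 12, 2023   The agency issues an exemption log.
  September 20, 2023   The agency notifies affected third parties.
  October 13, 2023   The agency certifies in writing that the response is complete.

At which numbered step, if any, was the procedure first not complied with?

Step 1 — counting 73 days from May 17, 2023 (when the request is received) gives a deadline of July 29, 2023; not done until August 2, 2023, 4 days after the deadline.
Later steps need not be reached.

Step 1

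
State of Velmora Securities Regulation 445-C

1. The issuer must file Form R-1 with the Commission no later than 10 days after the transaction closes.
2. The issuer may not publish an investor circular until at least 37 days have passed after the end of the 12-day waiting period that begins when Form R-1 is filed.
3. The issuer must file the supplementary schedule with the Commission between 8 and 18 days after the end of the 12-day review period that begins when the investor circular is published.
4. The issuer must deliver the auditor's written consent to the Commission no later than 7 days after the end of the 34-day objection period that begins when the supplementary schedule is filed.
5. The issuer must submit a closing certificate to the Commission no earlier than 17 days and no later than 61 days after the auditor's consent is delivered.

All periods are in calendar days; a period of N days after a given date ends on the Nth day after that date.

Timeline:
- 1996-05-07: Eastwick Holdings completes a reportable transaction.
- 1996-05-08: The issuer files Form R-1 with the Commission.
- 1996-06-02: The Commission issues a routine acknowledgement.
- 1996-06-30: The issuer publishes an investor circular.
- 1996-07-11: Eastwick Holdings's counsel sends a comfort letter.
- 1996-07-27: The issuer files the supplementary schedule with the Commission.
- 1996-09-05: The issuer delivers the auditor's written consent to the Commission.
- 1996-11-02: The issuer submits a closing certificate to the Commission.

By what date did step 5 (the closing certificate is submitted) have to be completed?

Step 5 runs from 1996-09-05, when the auditor's consent is delivered. The window is 17–61 days after 1996-09-05; it closes on 1996-11-05.

1996-11-05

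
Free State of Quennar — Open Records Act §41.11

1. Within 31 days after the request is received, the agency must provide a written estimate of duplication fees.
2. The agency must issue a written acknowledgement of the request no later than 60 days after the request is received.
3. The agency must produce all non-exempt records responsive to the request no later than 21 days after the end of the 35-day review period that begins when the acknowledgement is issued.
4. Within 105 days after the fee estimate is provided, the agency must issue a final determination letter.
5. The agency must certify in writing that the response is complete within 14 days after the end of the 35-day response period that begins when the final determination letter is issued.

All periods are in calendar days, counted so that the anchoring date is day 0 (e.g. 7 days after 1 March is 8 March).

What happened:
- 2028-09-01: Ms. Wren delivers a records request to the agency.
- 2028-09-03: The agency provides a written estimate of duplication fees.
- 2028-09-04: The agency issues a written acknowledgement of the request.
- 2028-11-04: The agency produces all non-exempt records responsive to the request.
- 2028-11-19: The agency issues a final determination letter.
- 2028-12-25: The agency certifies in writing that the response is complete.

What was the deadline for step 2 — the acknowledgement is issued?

2028-10-31

Step 2 runs from 2028-09-01, when the request is received. 60 days after 2028-09-01 is 2028-10-31.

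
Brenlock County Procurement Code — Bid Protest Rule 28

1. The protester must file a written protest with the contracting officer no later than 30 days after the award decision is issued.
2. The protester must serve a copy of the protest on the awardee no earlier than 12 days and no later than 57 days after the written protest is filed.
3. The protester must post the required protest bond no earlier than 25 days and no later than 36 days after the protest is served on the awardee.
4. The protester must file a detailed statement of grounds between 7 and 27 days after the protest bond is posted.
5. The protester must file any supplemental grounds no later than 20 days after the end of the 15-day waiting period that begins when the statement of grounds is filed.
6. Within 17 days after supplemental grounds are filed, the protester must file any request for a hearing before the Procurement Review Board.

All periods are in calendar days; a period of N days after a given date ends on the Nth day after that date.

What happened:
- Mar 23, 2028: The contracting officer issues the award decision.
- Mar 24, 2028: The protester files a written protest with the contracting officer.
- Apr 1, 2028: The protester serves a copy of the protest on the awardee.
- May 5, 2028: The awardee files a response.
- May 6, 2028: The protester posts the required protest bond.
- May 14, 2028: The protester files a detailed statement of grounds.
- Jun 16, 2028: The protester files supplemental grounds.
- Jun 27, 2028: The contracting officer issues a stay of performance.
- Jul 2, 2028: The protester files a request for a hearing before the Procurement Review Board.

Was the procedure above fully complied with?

Step 1: 30 days after Mar 23, 2028 (when the award decision is issued) is Apr 22, 2028; completed Mar 24, 2028, before the deadline.
Step 2: the window is 12–57 days after Mar 24, 2028 (when the written protest is filed), so Apr 5, 2028 through May 20, 2028; done Apr 1, 2028 — 4 days before the window opened.
The analysis stops there.

No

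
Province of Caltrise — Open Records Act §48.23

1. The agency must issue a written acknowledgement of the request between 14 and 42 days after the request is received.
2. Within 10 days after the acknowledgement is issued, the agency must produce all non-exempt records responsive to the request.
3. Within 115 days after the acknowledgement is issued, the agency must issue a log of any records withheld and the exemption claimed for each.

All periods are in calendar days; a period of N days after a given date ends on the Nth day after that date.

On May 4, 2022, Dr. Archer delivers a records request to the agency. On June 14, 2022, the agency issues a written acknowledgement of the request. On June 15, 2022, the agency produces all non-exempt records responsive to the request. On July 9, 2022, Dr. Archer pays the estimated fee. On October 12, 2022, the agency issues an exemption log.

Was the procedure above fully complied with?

(1) the permitted window runs from May 4, 2022 + 14 = May 18, 2022 to May 4, 2022 + 42 = June 15, 2022; done June 14, 2022 — within the window.
(2) due by June 14, 2022 + 10 days = June 24, 2022; June 15, 2022 is within that limit.
(3) due by June 14, 2022 + 115 days = October 7, 2022; done October 12, 2022 — 5 days late.

No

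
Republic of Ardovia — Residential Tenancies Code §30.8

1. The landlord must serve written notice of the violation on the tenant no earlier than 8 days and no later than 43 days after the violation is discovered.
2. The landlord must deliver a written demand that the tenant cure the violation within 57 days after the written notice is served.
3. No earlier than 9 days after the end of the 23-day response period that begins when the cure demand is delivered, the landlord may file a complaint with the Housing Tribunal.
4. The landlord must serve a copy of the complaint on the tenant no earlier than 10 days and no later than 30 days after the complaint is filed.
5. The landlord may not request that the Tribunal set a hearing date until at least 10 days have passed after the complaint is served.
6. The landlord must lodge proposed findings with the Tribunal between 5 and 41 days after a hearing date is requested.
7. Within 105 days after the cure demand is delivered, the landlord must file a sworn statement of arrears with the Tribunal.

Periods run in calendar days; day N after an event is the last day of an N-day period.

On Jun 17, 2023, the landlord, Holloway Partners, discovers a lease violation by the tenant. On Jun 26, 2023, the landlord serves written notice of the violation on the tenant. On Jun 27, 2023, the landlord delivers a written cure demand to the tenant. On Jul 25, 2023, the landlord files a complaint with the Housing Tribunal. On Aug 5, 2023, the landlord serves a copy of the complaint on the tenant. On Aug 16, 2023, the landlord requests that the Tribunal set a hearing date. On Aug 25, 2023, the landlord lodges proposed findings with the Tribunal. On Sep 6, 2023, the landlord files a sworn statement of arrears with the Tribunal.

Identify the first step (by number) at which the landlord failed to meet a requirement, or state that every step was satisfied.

(1) the permitted window runs from Jun 17, 2023 + 8 = Jun 25, 2023 to Jun 17, 2023 + 43 = Jul 30, 2023; done Jun 26, 2023, which is between those dates.
(2) due by Jun 26, 2023 + 57 days = Aug 22, 2023; done Jun 27, 2023 — timely.
(3) permitted from Jul 20, 2023 + 9 days = Jul 29, 2023 onward; acted on Jul 25, 2023, 4 days prematurely.
The procedure was therefore not followed at step 3.

Step 3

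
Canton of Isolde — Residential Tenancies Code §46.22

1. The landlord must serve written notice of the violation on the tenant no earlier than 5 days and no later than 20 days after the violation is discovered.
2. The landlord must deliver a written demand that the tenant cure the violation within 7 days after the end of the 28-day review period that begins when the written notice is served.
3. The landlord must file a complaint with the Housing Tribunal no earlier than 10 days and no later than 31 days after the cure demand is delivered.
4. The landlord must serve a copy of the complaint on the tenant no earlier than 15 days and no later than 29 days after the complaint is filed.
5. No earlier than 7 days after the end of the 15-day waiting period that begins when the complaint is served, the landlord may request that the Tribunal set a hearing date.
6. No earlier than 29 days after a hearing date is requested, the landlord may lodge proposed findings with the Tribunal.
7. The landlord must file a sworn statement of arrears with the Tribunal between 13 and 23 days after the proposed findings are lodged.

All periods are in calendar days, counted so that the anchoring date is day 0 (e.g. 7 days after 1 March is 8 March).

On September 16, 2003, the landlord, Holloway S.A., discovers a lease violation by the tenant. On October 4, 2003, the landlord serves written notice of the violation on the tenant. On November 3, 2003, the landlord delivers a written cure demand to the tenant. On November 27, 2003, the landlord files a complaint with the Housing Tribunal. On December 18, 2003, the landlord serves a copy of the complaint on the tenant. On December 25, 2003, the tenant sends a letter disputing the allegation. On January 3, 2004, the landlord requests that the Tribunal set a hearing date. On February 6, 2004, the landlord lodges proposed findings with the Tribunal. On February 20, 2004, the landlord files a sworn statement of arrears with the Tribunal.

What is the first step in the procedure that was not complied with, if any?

Step 5

Step 1: the window is 5–20 days after September 16, 2003 (when the violation is discovered), so September 21, 2003 through October 6, 2003; done October 4, 2003 — within the window.
Step 2: 7 days after November 1, 2003 (end of the 28-day review period, which began when the written notice is served on October 4, 2003) is November 8, 2003; November 3, 2003 is within that limit.
Step 3: the window is 10–31 days after November 3, 2003 (when the cure demand is delivered), so November 13, 2003 through December 4, 2003; done November 27, 2003, which is between those dates.
Step 4: the window is 15–29 days after November 27, 2003 (when the complaint is filed), so December 12, 2003 through December 26, 2003; done December 18, 2003, which is between those dates.
Step 5: the earliest permitted date is 7 days after January 2, 2004 (end of the 15-day waiting period, which began when the complaint is served on December 18, 2003), i.e. January 9, 2004; January 3, 2004 is 6 days before the earliest permitted date.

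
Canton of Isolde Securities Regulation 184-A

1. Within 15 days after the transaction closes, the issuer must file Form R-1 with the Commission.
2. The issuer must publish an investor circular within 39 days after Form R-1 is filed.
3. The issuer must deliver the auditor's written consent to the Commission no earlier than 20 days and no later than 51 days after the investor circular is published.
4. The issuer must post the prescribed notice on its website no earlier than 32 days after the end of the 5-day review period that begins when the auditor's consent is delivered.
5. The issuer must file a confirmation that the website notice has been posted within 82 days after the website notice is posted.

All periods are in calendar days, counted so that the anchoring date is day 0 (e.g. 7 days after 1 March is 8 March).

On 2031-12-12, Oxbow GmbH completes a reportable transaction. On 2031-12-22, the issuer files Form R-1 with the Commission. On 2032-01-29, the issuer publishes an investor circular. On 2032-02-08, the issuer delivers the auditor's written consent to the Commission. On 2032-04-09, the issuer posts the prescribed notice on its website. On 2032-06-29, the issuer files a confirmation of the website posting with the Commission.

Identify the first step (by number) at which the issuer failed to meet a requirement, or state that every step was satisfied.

Step 1: 15 days after 2031-12-12 (when the transaction closes) is 2031-12-27; completed 2031-12-22, before the deadline.
Step 2: 39 days after 2031-12-22 (when Form R-1 is filed) is 2032-01-30; done 2032-01-29 — timely.
Step 3: the window is 20–51 days after 2032-01-29 (when the investor circular is published), so 2032-02-18 through 2032-03-20; 2032-02-08 is 10 days too early.
No need to go further; step 3 was not satisfied.

Step 3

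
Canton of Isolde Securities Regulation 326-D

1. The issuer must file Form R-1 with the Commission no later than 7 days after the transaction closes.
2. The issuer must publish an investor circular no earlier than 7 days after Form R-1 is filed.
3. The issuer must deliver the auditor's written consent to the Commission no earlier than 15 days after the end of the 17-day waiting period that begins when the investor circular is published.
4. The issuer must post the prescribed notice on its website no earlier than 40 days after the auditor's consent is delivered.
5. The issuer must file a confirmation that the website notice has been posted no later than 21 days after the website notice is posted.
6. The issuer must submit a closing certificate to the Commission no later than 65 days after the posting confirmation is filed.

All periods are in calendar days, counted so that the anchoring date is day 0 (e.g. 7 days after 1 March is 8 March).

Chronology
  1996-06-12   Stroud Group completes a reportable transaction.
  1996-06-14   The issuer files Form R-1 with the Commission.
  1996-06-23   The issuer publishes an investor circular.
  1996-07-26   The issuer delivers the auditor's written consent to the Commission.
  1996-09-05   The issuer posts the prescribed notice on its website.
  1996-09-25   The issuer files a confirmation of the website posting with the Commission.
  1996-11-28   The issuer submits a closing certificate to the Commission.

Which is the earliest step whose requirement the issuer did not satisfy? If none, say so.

(1) due by 1996-06-12 + 7 days = 1996-06-19; done 1996-06-14 — timely.
(2) permitted from 1996-06-14 + 7 days = 1996-06-21 onward; done 1996-06-23 — permitted.
(3) permitted from 1996-07-10 + 15 days = 1996-07-25 onward; done 1996-07-26, after the minimum wait.
(4) permitted from 1996-07-26 + 40 days = 1996-09-04 onward; 1996-09-05 is on or after that date.
(5) due by 1996-09-05 + 21 days = 1996-09-26; done 1996-09-25 — timely.
(6) due by 1996-09-25 + 65 days = 1996-11-29; completed 1996-11-28, before the deadline.

None — every step was satisfied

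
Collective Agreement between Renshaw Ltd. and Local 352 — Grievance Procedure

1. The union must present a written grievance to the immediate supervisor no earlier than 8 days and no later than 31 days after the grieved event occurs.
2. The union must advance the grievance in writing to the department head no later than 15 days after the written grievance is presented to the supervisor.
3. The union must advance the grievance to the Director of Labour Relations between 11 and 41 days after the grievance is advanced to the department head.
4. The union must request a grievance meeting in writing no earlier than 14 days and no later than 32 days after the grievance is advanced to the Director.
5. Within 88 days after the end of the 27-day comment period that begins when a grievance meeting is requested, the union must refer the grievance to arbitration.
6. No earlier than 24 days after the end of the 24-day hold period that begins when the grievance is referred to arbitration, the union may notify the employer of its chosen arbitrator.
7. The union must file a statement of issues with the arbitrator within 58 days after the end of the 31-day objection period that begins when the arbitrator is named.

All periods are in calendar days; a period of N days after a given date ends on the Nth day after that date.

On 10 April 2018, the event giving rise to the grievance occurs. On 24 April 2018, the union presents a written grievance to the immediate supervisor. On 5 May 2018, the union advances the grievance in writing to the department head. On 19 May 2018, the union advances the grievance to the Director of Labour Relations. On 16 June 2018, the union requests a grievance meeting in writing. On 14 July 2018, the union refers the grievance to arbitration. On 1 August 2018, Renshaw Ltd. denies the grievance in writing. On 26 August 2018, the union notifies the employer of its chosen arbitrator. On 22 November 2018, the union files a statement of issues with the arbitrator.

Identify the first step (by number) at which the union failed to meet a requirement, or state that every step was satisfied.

Step 1: the window is 8–31 days after 10 April 2018 (when the grieved event occurs), so 18 April 2018 through 11 May 2018; done 24 April 2018, which is between those dates.
Step 2: 15 days after 24 April 2018 (when the written grievance is presented to the supervisor) is 9 May 2018; 5 May 2018 is within that limit.
Step 3: the window is 11–41 days after 5 May 2018 (when the grievance is advanced to the department head), so 16 May 2018 through 15 June 2018; 19 May 2018 falls inside that range.
Step 4: the window is 14–32 days after 19 May 2018 (when the grievance is advanced to the Director), so 2 June 2018 through 20 June 2018; done 16 June 2018 — within the window.
Step 5: 88 days after 13 July 2018 (end of the 27-day comment period, which began when a grievance meeting is requested on 16 June 2018) is 9 October 2018; 14 July 2018 is within that limit.
Step 6: the earliest permitted date is 24 days after 7 August 2018 (end of the 24-day hold period, which began when the grievance is referred to arbitration on 14 July 2018), i.e. 31 August 2018; done 26 August 2018 — 5 days too early.
The analysis stops there.

Step 6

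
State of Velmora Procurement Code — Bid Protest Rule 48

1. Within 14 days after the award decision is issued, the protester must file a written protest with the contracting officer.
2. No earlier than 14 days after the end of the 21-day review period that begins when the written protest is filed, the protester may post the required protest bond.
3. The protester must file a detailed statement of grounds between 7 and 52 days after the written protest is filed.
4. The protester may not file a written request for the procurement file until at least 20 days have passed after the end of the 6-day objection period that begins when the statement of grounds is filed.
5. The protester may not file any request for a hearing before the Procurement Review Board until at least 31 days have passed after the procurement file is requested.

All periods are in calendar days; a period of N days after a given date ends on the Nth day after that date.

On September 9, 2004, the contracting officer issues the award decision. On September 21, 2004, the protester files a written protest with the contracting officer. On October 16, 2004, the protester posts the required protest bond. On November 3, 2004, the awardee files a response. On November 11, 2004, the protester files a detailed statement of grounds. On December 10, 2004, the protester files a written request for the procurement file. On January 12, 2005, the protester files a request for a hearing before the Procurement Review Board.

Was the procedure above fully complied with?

(1) due by September 9, 2004 + 14 days = September 23, 2004; completed September 21, 2004, before the deadline.
(2) permitted from October 12, 2004 + 14 days = October 26, 2004 onward; October 16, 2004 is 10 days before the earliest permitted date.
The analysis stops there.

No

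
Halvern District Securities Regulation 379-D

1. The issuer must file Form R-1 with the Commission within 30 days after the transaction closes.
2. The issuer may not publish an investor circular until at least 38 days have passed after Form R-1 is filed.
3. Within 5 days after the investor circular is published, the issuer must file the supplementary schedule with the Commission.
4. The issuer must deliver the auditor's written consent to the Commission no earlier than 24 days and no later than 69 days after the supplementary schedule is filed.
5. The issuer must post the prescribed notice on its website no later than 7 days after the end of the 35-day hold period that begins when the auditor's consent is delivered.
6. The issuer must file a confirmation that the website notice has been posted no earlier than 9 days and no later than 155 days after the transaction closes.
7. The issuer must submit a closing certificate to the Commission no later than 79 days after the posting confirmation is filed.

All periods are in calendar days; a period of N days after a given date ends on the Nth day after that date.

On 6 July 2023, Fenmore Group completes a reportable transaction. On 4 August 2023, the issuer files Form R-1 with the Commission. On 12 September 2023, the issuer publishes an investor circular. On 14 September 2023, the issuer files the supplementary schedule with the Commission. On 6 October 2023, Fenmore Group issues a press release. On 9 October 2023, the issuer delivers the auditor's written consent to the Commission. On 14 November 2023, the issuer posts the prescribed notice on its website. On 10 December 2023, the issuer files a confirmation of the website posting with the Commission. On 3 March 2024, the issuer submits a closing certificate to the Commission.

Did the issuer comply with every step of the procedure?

No

Step 1: 30 days after 6 July 2023 (when the transaction closes) is 5 August 2023; completed 4 August 2023, before the deadline.
Step 2: the earliest permitted date is 38 days after 4 August 2023 (when Form R-1 is filed), i.e. 11 September 2023; done 12 September 2023, after the minimum wait.
Step 3: 5 days after 12 September 2023 (when the investor circular is published) is 17 September 2023; done 14 September 2023 — timely.
Step 4: the window is 24–69 days after 14 September 2023 (when the supplementary schedule is filed), so 8 October 2023 through 22 November 2023; done 9 October 2023, which is between those dates.
Step 5: 7 days after 13 November 2023 (end of the 35-day hold period, which began when the auditor's consent is delivered on 9 October 2023) is 20 November 2023; completed 14 November 2023, before the deadline.
Step 6: the window is 9–155 days after 6 July 2023 (when the transaction closes), so 15 July 2023 through 8 December 2023; done 10 December 2023 — 2 days after the window closed.
The analysis stops there.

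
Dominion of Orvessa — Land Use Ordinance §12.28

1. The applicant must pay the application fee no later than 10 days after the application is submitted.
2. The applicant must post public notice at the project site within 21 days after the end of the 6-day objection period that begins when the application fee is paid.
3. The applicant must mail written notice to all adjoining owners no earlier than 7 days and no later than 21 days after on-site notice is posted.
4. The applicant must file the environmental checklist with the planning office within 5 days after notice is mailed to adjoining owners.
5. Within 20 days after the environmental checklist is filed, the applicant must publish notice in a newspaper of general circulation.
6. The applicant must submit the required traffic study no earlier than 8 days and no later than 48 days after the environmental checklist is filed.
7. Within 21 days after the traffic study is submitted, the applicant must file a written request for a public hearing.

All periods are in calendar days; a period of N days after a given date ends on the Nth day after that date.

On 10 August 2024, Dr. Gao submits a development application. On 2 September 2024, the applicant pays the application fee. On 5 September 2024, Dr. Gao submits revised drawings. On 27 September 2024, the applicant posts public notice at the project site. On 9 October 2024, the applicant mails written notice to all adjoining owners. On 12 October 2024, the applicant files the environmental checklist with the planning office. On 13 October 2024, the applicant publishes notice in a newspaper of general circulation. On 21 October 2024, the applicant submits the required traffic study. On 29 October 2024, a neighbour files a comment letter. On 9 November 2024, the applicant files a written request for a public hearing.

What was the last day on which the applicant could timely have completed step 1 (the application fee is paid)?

20 August 2024

Step 1 runs from 10 August 2024, when the application is submitted. 10 days after 10 August 2024 is 20 August 2024.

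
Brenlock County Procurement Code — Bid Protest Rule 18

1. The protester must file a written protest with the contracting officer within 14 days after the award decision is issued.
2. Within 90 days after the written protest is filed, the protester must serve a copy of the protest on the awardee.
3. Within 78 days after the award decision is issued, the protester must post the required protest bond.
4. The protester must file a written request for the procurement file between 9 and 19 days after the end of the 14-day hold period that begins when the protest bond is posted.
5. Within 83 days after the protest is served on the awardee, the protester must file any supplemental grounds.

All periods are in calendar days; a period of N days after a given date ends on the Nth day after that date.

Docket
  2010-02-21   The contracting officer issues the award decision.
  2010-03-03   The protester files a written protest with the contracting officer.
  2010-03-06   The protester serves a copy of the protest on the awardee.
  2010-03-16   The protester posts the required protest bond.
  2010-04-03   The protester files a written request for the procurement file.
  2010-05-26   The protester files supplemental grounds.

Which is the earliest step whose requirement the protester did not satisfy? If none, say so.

Step 1: 14 days after 2010-02-21 (when the award decision is issued) is 2010-03-07; done 2010-03-03 — timely.
Step 2: 90 days after 2010-03-03 (when the written protest is filed) is 2010-06-01; done 2010-03-06 — timely.
Step 3: 78 days after 2010-02-21 (when the award decision is issued) is 2010-05-10; 2010-03-16 is within that limit.
Step 4: the window is 9–19 days after 2010-03-30 (end of the 14-day hold period, which began when the protest bond is posted on 2010-03-16), so 2010-04-08 through 2010-04-18; done 2010-04-03 — 5 days before the window opened.

Step 4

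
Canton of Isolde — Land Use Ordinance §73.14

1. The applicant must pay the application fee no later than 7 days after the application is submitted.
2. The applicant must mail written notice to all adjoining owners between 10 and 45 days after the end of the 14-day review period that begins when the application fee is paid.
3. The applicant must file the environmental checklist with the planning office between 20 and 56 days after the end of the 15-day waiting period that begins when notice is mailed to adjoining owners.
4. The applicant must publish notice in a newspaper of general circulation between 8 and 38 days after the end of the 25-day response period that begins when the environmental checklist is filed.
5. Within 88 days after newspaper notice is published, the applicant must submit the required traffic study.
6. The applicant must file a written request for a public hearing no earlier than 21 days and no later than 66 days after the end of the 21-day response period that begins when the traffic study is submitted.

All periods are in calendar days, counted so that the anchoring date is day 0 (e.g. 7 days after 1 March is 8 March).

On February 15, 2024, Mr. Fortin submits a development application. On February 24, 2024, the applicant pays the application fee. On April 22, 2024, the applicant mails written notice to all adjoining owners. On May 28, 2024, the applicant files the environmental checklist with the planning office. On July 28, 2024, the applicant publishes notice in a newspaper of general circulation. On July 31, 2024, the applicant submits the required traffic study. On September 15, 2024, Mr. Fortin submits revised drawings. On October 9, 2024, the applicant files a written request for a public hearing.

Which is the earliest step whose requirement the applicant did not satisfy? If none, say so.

Step 1: 7 days after February 15, 2024 (when the application is submitted) is February 22, 2024; February 24, 2024 misses that deadline by 2 days.
The procedure was therefore not followed at step 1.

Step 1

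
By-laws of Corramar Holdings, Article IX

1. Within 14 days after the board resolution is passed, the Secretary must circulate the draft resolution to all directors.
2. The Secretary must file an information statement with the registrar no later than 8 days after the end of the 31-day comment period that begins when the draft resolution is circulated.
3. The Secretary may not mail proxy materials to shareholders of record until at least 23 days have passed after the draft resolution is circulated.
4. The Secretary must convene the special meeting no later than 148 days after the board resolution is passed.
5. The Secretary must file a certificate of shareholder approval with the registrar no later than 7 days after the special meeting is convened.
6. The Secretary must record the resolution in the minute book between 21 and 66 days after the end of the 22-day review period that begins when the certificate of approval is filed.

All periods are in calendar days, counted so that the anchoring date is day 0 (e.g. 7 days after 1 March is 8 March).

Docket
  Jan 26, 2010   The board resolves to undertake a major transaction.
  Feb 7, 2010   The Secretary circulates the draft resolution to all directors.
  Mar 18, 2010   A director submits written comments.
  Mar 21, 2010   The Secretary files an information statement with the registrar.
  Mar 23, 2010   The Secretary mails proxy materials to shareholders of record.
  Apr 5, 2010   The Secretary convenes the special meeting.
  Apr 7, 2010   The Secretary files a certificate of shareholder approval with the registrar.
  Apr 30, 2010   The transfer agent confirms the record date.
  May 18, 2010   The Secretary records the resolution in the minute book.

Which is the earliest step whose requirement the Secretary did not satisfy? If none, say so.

Step 1: 14 days after Jan 26, 2010 (when the board resolution is passed) is Feb 9, 2010; Feb 7, 2010 is within that limit.
Step 2: 8 days after Mar 10, 2010 (end of the 31-day comment period, which began when the draft resolution is circulated on Feb 7, 2010) is Mar 18, 2010; not done until Mar 21, 2010, 3 days after the deadline.
The analysis stops there.

Step 2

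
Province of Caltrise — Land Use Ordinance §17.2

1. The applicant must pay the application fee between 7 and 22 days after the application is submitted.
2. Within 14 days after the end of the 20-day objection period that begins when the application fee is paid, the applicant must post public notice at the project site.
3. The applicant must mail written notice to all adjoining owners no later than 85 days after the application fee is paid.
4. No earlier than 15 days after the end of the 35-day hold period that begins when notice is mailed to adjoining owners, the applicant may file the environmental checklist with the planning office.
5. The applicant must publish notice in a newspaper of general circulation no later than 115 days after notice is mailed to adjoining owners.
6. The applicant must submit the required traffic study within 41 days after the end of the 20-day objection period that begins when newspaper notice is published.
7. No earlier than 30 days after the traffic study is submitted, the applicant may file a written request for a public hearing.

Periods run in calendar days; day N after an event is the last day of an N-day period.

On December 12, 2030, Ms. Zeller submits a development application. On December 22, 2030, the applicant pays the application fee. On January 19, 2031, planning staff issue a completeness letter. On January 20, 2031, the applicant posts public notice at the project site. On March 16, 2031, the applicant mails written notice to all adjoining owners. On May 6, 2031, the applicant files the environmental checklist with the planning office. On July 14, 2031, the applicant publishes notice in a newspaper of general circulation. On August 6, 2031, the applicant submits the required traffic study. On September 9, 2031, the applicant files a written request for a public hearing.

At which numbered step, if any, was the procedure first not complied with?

Step 1 — 7 and 22 days from December 12, 2030 (when the application is submitted) are December 19, 2030 and January 3, 2031 respectively; done December 22, 2030 — within the window.
Step 2 — counting 14 days from January 11, 2031 (end of the 20-day objection period, which began when the application fee is paid on December 22, 2030) gives a deadline of January 25, 2031; completed January 20, 2031, before the deadline.
Step 3 — counting 85 days from December 22, 2030 (when the application fee is paid) gives a deadline of March 17, 2031; done March 16, 2031 — timely.
Step 4 — must wait 15 days from April 20, 2031 (end of the 35-day hold period, which began when notice is mailed to adjoining owners on March 16, 2031), so not before May 5, 2031; done May 6, 2031, after the minimum wait.
Step 5 — counting 115 days from March 16, 2031 (when notice is mailed to adjoining owners) gives a deadline of July 9, 2031; not done until July 14, 2031, 5 days after the deadline.

Step 5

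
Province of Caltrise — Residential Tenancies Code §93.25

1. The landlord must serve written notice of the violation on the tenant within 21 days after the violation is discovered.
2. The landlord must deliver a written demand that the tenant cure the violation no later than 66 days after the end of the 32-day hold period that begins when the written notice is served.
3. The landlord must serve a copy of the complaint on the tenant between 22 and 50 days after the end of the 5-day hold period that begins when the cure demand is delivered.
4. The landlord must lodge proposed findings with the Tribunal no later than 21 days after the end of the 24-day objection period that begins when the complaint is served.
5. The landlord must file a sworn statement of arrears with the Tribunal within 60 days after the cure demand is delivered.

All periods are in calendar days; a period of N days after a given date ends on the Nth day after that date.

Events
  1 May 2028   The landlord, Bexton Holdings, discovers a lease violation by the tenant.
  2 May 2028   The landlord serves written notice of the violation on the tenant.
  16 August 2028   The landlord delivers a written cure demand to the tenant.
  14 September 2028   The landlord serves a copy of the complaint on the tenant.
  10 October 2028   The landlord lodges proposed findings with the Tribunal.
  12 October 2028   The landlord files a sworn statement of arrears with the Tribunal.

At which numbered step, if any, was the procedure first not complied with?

(1) due by 1 May 2028 + 21 days = 22 May 2028; done 2 May 2028 — timely.
(2) due by 3 June 2028 + 66 days = 8 August 2028; done 16 August 2028 — 8 days late.
That is the first point of non-compliance.

Step 2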